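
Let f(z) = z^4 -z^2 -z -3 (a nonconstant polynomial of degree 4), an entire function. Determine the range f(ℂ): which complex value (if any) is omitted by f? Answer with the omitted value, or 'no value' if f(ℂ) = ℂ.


Little Picard bounds the complement of f(ℂ) to at most one point.
For every w ∈ ℂ, the equation p(z) − w = 0 is a nonconstant polynomial in z and hence has at least one root by the fundamental theorem of algebra. So p is surjective onto ℂ, omitting no value.

Omitted value: no value.


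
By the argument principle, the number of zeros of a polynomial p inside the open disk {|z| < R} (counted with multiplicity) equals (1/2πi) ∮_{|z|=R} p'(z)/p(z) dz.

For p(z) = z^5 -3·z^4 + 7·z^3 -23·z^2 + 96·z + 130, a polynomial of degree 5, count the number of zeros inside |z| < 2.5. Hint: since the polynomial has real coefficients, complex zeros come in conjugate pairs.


The zeros of p are: -1, (-1 + 3i), (-1 - 3i), (3 + 2i), (3 - 2i).
Their magnitudes are: 1, 3.162, 3.162, 3.606, 3.606.
Zeros with |z| < R = 2.5: -1.
Count = 1.
By the argument principle, (1/2πi) ∮_{|z|=R} p'(z)/p(z) dz equals exactly this count.

Number of zeros inside |z| < 2.5: 1.


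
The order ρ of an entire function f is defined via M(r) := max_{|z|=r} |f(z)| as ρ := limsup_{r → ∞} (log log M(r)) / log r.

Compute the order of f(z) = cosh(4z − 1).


cosh(w) is a linear combination of e^{iw} and e^{−iw} (or e^w, e^{−w} in the hyperbolic case), so |cosh(w)| ≤ e^{|w|}. With w = 4z − 1, |w| ≤ 4|z| + 1 = 4r + 1 on |z| = r, giving M(r) ≤ e^{4r + 1}, so ρ ≤ 1. On a suitable ray (z = it for sin/cos; z = t for sinh/cosh, t real → ∞), |cosh(4z − 1)| grows like e^{4|t|}/2, so ρ ≥ 1. Hence ρ = 1.
Therefore ρ = 1.

Order ρ = 1.


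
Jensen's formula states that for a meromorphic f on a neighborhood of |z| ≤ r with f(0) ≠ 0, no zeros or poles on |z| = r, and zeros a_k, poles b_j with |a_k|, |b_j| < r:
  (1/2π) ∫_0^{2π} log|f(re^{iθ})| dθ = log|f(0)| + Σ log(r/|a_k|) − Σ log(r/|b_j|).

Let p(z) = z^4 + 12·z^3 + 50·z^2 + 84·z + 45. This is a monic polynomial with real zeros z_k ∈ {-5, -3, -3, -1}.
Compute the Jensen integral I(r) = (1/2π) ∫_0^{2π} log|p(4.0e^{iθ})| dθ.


Zeros: -5, -3, -3, -1; r = 4.0.
Inside |z| < r: -3, -3, -1. Outside (|z| ≥ r): -5.
p(0) = 45, so log|p(0)| = log(45) = 3.8067.
Apply Jensen: I(r) = log|p(0)| + Σ_k log(r/|z_k|), summed over zeros inside |z| < r.
  log(r/|z_k|) for z_k = -3: log(4.0/3) = 0.2877
  log(r/|z_k|) for z_k = -3: log(4.0/3) = 0.2877
  log(r/|z_k|) for z_k = -1: log(4.0/1) = 1.3863
  Outside zeros (-5) contribute nothing to the Jensen sum.
Sum over inside zeros: 1.9617.
I(r) = log|p(0)| + (inside sum) = 3.8067 + 1.9617 = 5.7683.
Note: since some zeros are outside |z| ≤ r, the simplified n·log(r) form does NOT apply — only the inside zeros contribute.

I(r) ≈ 5.7683.


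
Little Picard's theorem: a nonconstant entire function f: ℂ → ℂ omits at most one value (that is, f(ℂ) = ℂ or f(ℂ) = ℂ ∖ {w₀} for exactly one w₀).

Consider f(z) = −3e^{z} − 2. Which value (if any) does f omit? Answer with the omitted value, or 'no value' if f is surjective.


Little Picard bounds the complement of f(ℂ) to at most one point.
e^{z} is never zero on ℂ, so -3·e^{z} takes every value in ℂ ∖ {0}. Adding -2 shifts the range to ℂ ∖ {-2}. Thus f omits exactly the value -2.

Omitted value: -2.


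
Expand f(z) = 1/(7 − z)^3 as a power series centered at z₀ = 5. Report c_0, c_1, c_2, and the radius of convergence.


Let w = z − z₀, so z = z₀ + w.
Then 7 − z = 7 − (z₀ + w) = (7 − z₀) − w = 2 − w.
f(z) = 1/(2 − w)^3 = (1/(2)^3) · (1 − w/(2))^{−3}.
By the binomial series (1−u)^{−3} = Σ_{n≥0} C(n+2, 2) u^n for |u|<1, with u = w/(2):
  c_n = C(n+2, 2) / (2)^(n+3).
  c_0 = 1/(2)^3 = 1/8.
  c_1 = 3/(2)^4 = 3/16.
  c_2 = 6/(2)^5 = 3/16.
The series is valid for |w/d| < 1, i.e. |z − z₀| < |d|.
Radius of convergence: R = |7 − z₀| = |2| = 2 (distance from z₀ to the singularity z = 7).

c_0 = 1/8, c_1 = 3/16, c_2 = 3/16; R = 2.


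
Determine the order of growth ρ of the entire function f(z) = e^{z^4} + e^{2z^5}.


Each summand is entire of order 4 and 5 respectively (as in the single-exponential case). The order of a sum is at most the max of the orders, so ρ ≤ 5. For the lower bound: on |z|=r choose arg z so that 2z^5 is real positive; then |e^{2z^5}| = e^{2r^5} while |e^{1z^4}| ≤ e^{1r^4} = o(e^{2r^5}). So |f| ≥ e^{2r^5}(1 − o(1)) and ρ ≥ 5. Hence ρ = max(4, 5) = 5.
Therefore ρ = 5.

Order ρ = 5.


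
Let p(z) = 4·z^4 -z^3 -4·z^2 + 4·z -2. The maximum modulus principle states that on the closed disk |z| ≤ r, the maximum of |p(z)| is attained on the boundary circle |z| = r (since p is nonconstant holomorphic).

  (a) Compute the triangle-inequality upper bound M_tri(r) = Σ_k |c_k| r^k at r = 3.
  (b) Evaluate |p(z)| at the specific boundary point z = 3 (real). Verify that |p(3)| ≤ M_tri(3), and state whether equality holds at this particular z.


Coefficients: c_0 = -2, c_1 = 4, c_2 = -4, c_3 = -1, c_4 = 4. Radius r = 3.
Part (a). Triangle bound: M_tri(r) = Σ_k |c_k| r^k
  = |-2|·3^0 + |4|·3^1 + |-4|·3^2 + |-1|·3^3 + |4|·3^4
  = 2 + 12 + 36 + 27 + 324 = 401.
This bounds M(r) := max_{|z|=r} |p(z)| from above; equality holds iff all terms c_k z^k can be made to align in phase at a single z on |z|=r.
Part (b). At z = 3 (real, on the circle |z| = r):
  p(3) = (-2)·3^0 + (4)·3^1 + (-4)·3^2 + (-1)·3^3 + (4)·3^4 = 271.
  |p(3)| = 271.
Check: |p(3)| = 271 ≤ 401 = M_tri(3). ✓ Equality does not hold at z = 3 (the coefficients have mixed signs, so the terms do not all align in phase there).

M_tri(3) = 401; |p(3)| = 271; equality at z=3: no.


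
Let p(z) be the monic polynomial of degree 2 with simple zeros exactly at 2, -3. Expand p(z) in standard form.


The polynomial is p(z) = ∏_{α ∈ S} (z − α), where S = {2, -3}.
Expanding the product yields: p(z) = z^2 + z -6.
The resulting polynomial has degree 2 and real coefficients as required.

p(z) = z^2 + z -6.


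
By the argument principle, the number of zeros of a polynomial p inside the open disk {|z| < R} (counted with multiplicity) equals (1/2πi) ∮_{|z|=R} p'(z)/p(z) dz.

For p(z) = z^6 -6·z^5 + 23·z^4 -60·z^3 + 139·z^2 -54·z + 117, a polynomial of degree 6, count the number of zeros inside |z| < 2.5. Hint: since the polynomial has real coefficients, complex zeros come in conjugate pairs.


The zeros of p are: (3 + 2i), (3 - 2i), (0 + 3i), (0 - 3i), (0 + 1i), (0 - 1i).
Their magnitudes are: 3.606, 3.606, 3, 3, 1, 1.
Zeros with |z| < R = 2.5: (0 + 1i), (0 - 1i).
Count = 2.
By the argument principle, (1/2πi) ∮_{|z|=R} p'(z)/p(z) dz equals exactly this count.

Number of zeros inside |z| < 2.5: 2.


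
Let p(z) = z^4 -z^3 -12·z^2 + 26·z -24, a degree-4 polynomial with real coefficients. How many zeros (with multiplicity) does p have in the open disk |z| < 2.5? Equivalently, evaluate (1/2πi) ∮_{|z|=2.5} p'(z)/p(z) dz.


The zeros of p are: (1 + 1i), (1 - 1i), 3, -4.
Their magnitudes are: 1.414, 1.414, 3, 4.
Zeros with |z| < R = 2.5: (1 + 1i), (1 - 1i).
Count = 2.
By the argument principle, (1/2πi) ∮_{|z|=R} p'(z)/p(z) dz equals exactly this count.

Number of zeros inside |z| < 2.5: 2.


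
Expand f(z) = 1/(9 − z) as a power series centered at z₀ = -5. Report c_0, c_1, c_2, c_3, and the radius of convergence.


Let w = z − z₀, so z = z₀ + w.
Then 9 − z = 9 − (z₀ + w) = (9 − z₀) − w = 14 − w.
f(z) = 1/(14 − w) = (1/(14)) · 1/(1 − w/(14)) = Σ_{n≥0} w^n / (14)^(n+1).
So c_n = 1/(14)^(n+1):
  c_0 = 1/(14)^1 = 1/14.
  c_1 = 1/(14)^2 = 1/196.
  c_2 = 1/(14)^3 = 1/2744.
  c_3 = 1/(14)^4 = 1/38416.
The series is valid for |w/d| < 1, i.e. |z − z₀| < |d|.
Radius of convergence: R = |9 − z₀| = |14| = 14 (distance from z₀ to the singularity z = 9).

c_0 = 1/14, c_1 = 1/196, c_2 = 1/2744, c_3 = 1/38416; R = 14.


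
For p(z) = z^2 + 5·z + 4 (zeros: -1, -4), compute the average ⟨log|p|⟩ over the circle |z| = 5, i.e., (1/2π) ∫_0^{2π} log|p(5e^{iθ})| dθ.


Zeros: -4, -1; r = 5.
Inside |z| < r: -4, -1. Outside (|z| ≥ r): ∅.
p(0) = 4, so log|p(0)| = log(4) = 1.3863.
Apply Jensen: I(r) = log|p(0)| + Σ_k log(r/|z_k|), summed over zeros inside |z| < r.
  log(r/|z_k|) for z_k = -1: log(5/1) = 1.6094
  log(r/|z_k|) for z_k = -4: log(5/4) = 0.2231
Sum over inside zeros: 1.8326.
I(r) = log|p(0)| + (inside sum) = 1.3863 + 1.8326 = 3.2189.
Closed form (all zeros inside, monic): I(r) = n·log(r) = 2·log(5) = 3.2189. ✓

I(r) ≈ 3.2189.


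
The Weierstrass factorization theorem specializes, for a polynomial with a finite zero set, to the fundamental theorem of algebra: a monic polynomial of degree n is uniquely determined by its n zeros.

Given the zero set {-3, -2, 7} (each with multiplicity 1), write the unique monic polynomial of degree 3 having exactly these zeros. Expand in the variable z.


The polynomial is p(z) = ∏_{α ∈ S} (z − α), where S = {-3, -2, 7}.
Expanding the product yields: p(z) = z^3 -2·z^2 -29·z -42.
The resulting polynomial has degree 3 and real coefficients as required.

p(z) = z^3 -2·z^2 -29·z -42.


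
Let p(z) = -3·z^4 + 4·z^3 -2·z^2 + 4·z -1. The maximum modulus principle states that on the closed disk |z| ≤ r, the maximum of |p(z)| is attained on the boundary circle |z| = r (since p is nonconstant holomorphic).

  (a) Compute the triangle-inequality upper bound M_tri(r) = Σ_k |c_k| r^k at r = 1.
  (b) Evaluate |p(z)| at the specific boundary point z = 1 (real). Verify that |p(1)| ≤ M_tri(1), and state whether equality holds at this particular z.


Coefficients: c_0 = -1, c_1 = 4, c_2 = -2, c_3 = 4, c_4 = -3. Radius r = 1.
Part (a). Triangle bound: M_tri(r) = Σ_k |c_k| r^k
  = |-1|·1^0 + |4|·1^1 + |-2|·1^2 + |4|·1^3 + |-3|·1^4
  = 1 + 4 + 2 + 4 + 3 = 14.
This bounds M(r) := max_{|z|=r} |p(z)| from above; equality holds iff all terms c_k z^k can be made to align in phase at a single z on |z|=r.
Part (b). At z = 1 (real, on the circle |z| = r):
  p(1) = (-1)·1^0 + (4)·1^1 + (-2)·1^2 + (4)·1^3 + (-3)·1^4 = 2.
  |p(1)| = 2.
Check: |p(1)| = 2 ≤ 14 = M_tri(1). ✓ Equality does not hold at z = 1 (the coefficients have mixed signs, so the terms do not all align in phase there).

M_tri(1) = 14; |p(1)| = 2; equality at z=1: no.


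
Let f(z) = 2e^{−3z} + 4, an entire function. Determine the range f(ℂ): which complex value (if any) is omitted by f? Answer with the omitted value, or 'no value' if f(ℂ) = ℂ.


Little Picard bounds the complement of f(ℂ) to at most one point.
e^{−3z} is never zero on ℂ, so 2·e^{−3z} takes every value in ℂ ∖ {0}. Adding 4 shifts the range to ℂ ∖ {4}. Thus f omits exactly the value 4.

Omitted value: 4.


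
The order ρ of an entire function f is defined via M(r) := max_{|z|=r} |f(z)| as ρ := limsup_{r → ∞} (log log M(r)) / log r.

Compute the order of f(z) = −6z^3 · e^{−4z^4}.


M(r) = max_{|z|=r} |-6|·|z|^3·|e^{−4z^4}| = 6·r^3 · e^{4r^4} (the factors attain their maxima compatibly on |z|=r). Then log M(r) = log 6 + 3·log r + 4r^4, dominated by the last term, so log log M(r) ~ 4·log r. The polynomial factor -6z^3 contributes only a log r term and does not affect the order. ρ = 4.
Therefore ρ = 4.

Order ρ = 4.


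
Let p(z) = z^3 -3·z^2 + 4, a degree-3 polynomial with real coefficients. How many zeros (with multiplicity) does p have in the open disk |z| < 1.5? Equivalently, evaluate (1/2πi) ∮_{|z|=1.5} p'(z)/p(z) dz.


The zeros of p are: 2, 2, -1.
Their magnitudes are: 2, 2, 1.
Zeros with |z| < R = 1.5: -1.
Count = 1.
By the argument principle, (1/2πi) ∮_{|z|=R} p'(z)/p(z) dz equals exactly this count.

Number of zeros inside |z| < 1.5: 1.


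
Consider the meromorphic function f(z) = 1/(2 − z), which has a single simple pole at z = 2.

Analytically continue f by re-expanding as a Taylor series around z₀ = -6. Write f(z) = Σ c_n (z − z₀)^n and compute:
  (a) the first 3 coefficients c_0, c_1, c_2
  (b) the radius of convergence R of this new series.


Let w = z − z₀, so z = z₀ + w.
Then 2 − z = 2 − (z₀ + w) = (2 − z₀) − w = 8 − w.
f(z) = 1/(8 − w) = (1/(8)) · 1/(1 − w/(8)) = Σ_{n≥0} w^n / (8)^(n+1).
So c_n = 1/(8)^(n+1):
  c_0 = 1/(8)^1 = 1/8.
  c_1 = 1/(8)^2 = 1/64.
  c_2 = 1/(8)^3 = 1/512.
The series is valid for |w/d| < 1, i.e. |z − z₀| < |d|.
Radius of convergence: R = |2 − z₀| = |8| = 8 (distance from z₀ to the singularity z = 2).

c_0 = 1/8, c_1 = 1/64, c_2 = 1/512; R = 8.


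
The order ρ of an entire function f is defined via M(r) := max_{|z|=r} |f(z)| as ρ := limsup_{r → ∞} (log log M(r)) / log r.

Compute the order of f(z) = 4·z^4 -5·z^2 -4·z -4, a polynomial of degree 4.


|f(z)| ≤ Σ|c_k|·r^k = O(r^4) as r → ∞. Polynomial growth is O(e^{r^ε}) for every ε > 0 (since r^4/e^{r^ε} → 0), so ρ ≤ ε for all ε > 0, i.e. ρ = 0. Every nonconstant polynomial has order 0.
Therefore ρ = 0.

Order ρ = 0.


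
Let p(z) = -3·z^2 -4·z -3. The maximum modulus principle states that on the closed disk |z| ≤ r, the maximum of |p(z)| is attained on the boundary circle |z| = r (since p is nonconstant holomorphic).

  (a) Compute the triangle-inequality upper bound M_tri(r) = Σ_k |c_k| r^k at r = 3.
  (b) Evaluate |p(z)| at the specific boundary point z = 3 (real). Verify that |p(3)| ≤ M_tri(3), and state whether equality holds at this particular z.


Coefficients: c_0 = -3, c_1 = -4, c_2 = -3. Radius r = 3.
Part (a). Triangle bound: M_tri(r) = Σ_k |c_k| r^k
  = |-3|·3^0 + |-4|·3^1 + |-3|·3^2
  = 3 + 12 + 27 = 42.
This bounds M(r) := max_{|z|=r} |p(z)| from above; equality holds iff all terms c_k z^k can be made to align in phase at a single z on |z|=r.
Part (b). At z = 3 (real, on the circle |z| = r):
  p(3) = (-3)·3^0 + (-4)·3^1 + (-3)·3^2 = -42.
  |p(3)| = 42.
Since all nonzero coefficients share the same sign, |p(3)| = 42 = M_tri(3); the triangle bound is attained at z = 3, so in fact M(r) = 42.

M_tri(3) = 42; |p(3)| = 42; equality at z=3: yes.


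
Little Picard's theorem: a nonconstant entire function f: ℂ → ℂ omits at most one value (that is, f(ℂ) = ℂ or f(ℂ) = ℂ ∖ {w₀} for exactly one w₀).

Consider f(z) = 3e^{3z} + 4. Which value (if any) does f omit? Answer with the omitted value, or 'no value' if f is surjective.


Little Picard bounds the complement of f(ℂ) to at most one point.
e^{3z} is never zero on ℂ, so 3·e^{3z} takes every value in ℂ ∖ {0}. Adding 4 shifts the range to ℂ ∖ {4}. Thus f omits exactly the value 4.

Omitted value: 4.


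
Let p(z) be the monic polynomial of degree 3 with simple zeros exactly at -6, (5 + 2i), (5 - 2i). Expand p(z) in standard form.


The polynomial is p(z) = ∏_{α ∈ S} (z − α), where S = {-6, (5 + 2i), (5 - 2i)}.
Expanding the product yields: p(z) = z^3 -4·z^2 -31·z + 174.
Note conjugate pairs combine to real quadratics: (z − (5+2i))(z − (5−2i)) = z² − 10z + 29.
The resulting polynomial has degree 3 and real coefficients as required.

p(z) = z^3 -4·z^2 -31·z + 174.


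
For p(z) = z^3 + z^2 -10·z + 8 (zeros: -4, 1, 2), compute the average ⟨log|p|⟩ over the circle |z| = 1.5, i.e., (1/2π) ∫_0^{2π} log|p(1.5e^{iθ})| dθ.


Zeros: -4, 1, 2; r = 1.5.
Inside |z| < r: 1. Outside (|z| ≥ r): -4, 2.
p(0) = 8, so log|p(0)| = log(8) = 2.0794.
Apply Jensen: I(r) = log|p(0)| + Σ_k log(r/|z_k|), summed over zeros inside |z| < r.
  log(r/|z_k|) for z_k = 1: log(1.5/1) = 0.4055
  Outside zeros (-4, 2) contribute nothing to the Jensen sum.
Sum over inside zeros: 0.4055.
I(r) = log|p(0)| + (inside sum) = 2.0794 + 0.4055 = 2.4849.
Note: since some zeros are outside |z| ≤ r, the simplified n·log(r) form does NOT apply — only the inside zeros contribute.

I(r) ≈ 2.4849.


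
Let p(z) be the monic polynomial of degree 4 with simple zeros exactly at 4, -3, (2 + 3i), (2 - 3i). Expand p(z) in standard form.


The polynomial is p(z) = ∏_{α ∈ S} (z − α), where S = {4, -3, (2 + 3i), (2 - 3i)}.
Expanding the product yields: p(z) = z^4 -5·z^3 + 5·z^2 + 35·z -156.
Note conjugate pairs combine to real quadratics: (z − (2+3i))(z − (2−3i)) = z² − 4z + 13.
The resulting polynomial has degree 4 and real coefficients as required.

p(z) = z^4 -5·z^3 + 5·z^2 + 35·z -156.


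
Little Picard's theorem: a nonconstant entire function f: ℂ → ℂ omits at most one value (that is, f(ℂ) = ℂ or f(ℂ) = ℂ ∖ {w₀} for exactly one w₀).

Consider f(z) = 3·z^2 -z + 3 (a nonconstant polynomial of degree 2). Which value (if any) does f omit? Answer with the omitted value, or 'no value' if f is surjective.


Little Picard bounds the complement of f(ℂ) to at most one point.
For every w ∈ ℂ, the equation p(z) − w = 0 is a nonconstant polynomial in z and hence has at least one root by the fundamental theorem of algebra. So p is surjective onto ℂ, omitting no value.

Omitted value: no value.


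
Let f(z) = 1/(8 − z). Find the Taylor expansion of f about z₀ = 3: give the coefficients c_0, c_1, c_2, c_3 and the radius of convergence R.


Let w = z − z₀, so z = z₀ + w.
Then 8 − z = 8 − (z₀ + w) = (8 − z₀) − w = 5 − w.
f(z) = 1/(5 − w) = (1/(5)) · 1/(1 − w/(5)) = Σ_{n≥0} w^n / (5)^(n+1).
So c_n = 1/(5)^(n+1):
  c_0 = 1/(5)^1 = 1/5.
  c_1 = 1/(5)^2 = 1/25.
  c_2 = 1/(5)^3 = 1/125.
  c_3 = 1/(5)^4 = 1/625.
The series is valid for |w/d| < 1, i.e. |z − z₀| < |d|.
Radius of convergence: R = |8 − z₀| = |5| = 5 (distance from z₀ to the singularity z = 8).

c_0 = 1/5, c_1 = 1/25, c_2 = 1/125, c_3 = 1/625; R = 5.


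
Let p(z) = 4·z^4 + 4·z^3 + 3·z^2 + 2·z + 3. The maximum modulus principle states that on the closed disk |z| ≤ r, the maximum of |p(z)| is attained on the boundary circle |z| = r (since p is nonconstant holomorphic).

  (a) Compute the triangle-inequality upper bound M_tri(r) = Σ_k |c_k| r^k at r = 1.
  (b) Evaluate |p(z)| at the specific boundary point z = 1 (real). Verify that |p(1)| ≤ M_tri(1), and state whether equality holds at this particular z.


Coefficients: c_0 = 3, c_1 = 2, c_2 = 3, c_3 = 4, c_4 = 4. Radius r = 1.
Part (a). Triangle bound: M_tri(r) = Σ_k |c_k| r^k
  = |3|·1^0 + |2|·1^1 + |3|·1^2 + |4|·1^3 + |4|·1^4
  = 3 + 2 + 3 + 4 + 4 = 16.
This bounds M(r) := max_{|z|=r} |p(z)| from above; equality holds iff all terms c_k z^k can be made to align in phase at a single z on |z|=r.
Part (b). At z = 1 (real, on the circle |z| = r):
  p(1) = (3)·1^0 + (2)·1^1 + (3)·1^2 + (4)·1^3 + (4)·1^4 = 16.
  |p(1)| = 16.
Since all nonzero coefficients share the same sign, |p(1)| = 16 = M_tri(1); the triangle bound is attained at z = 1, so in fact M(r) = 16.

M_tri(1) = 16; |p(1)| = 16; equality at z=1: yes.


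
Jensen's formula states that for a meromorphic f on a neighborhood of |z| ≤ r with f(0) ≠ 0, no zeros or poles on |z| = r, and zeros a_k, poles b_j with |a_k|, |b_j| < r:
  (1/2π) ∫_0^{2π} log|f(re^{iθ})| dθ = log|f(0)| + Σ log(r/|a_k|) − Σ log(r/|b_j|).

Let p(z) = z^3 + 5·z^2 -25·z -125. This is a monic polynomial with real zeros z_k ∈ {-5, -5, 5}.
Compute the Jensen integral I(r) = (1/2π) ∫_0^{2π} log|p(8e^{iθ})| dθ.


Zeros: -5, -5, 5; r = 8.
Inside |z| < r: -5, -5, 5. Outside (|z| ≥ r): ∅.
p(0) = -125, so log|p(0)| = log(125) = 4.8283.
Apply Jensen: I(r) = log|p(0)| + Σ_k log(r/|z_k|), summed over zeros inside |z| < r.
  log(r/|z_k|) for z_k = -5: log(8/5) = 0.4700
  log(r/|z_k|) for z_k = -5: log(8/5) = 0.4700
  log(r/|z_k|) for z_k = 5: log(8/5) = 0.4700
Sum over inside zeros: 1.4100.
I(r) = log|p(0)| + (inside sum) = 4.8283 + 1.4100 = 6.2383.
Closed form (all zeros inside, monic): I(r) = n·log(r) = 3·log(8) = 6.2383. ✓

I(r) ≈ 6.2383.


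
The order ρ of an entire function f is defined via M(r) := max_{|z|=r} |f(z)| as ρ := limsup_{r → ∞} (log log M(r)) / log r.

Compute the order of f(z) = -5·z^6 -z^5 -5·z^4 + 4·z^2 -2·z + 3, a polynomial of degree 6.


|f(z)| ≤ Σ|c_k|·r^k = O(r^6) as r → ∞. Polynomial growth is O(e^{r^ε}) for every ε > 0 (since r^6/e^{r^ε} → 0), so ρ ≤ ε for all ε > 0, i.e. ρ = 0. Every nonconstant polynomial has order 0.
Therefore ρ = 0.

Order ρ = 0.


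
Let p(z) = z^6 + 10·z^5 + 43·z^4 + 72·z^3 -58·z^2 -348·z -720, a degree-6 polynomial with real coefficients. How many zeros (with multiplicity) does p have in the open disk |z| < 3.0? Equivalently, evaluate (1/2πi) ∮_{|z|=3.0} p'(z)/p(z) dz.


The zeros of p are: -4, 2, (-1 + 2i), (-1 - 2i), (-3 + 3i), (-3 - 3i).
Their magnitudes are: 4, 2, 2.236, 2.236, 4.243, 4.243.
Zeros with |z| < R = 3.0: 2, (-1 + 2i), (-1 - 2i).
Count = 3.
By the argument principle, (1/2πi) ∮_{|z|=R} p'(z)/p(z) dz equals exactly this count.

Number of zeros inside |z| < 3.0: 3.


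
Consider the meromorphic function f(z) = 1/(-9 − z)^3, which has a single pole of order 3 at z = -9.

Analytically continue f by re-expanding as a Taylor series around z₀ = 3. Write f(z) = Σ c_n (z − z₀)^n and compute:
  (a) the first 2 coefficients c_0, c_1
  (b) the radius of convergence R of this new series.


Let w = z − z₀, so z = z₀ + w.
Then -9 − z = -9 − (z₀ + w) = (-9 − z₀) − w = -12 − w.
f(z) = 1/(-12 − w)^3 = (1/(-12)^3) · (1 − w/(-12))^{−3}.
By the binomial series (1−u)^{−3} = Σ_{n≥0} C(n+2, 2) u^n for |u|<1, with u = w/(-12):
  c_n = C(n+2, 2) / (-12)^(n+3).
  c_0 = 1/(-12)^3 = -1/1728.
  c_1 = 3/(-12)^4 = 1/6912.
The series is valid for |w/d| < 1, i.e. |z − z₀| < |d|.
Radius of convergence: R = |-9 − z₀| = |-12| = 12 (distance from z₀ to the singularity z = -9).

c_0 = -1/1728, c_1 = 1/6912; R = 12.


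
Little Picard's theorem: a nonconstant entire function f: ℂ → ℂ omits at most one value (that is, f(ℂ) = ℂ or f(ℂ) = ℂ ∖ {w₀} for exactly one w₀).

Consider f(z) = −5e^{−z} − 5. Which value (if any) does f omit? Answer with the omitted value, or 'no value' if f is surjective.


Little Picard bounds the complement of f(ℂ) to at most one point.
e^{−z} is never zero on ℂ, so -5·e^{−z} takes every value in ℂ ∖ {0}. Adding -5 shifts the range to ℂ ∖ {-5}. Thus f omits exactly the value -5.

Omitted value: -5.


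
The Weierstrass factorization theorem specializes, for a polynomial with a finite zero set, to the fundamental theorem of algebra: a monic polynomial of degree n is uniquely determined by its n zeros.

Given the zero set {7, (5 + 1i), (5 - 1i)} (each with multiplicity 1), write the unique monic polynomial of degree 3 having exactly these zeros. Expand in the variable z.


The polynomial is p(z) = ∏_{α ∈ S} (z − α), where S = {7, (5 + 1i), (5 - 1i)}.
Expanding the product yields: p(z) = z^3 -17·z^2 + 96·z -182.
Note conjugate pairs combine to real quadratics: (z − (5+1i))(z − (5−1i)) = z² − 10z + 26.
The resulting polynomial has degree 3 and real coefficients as required.

p(z) = z^3 -17·z^2 + 96·z -182.


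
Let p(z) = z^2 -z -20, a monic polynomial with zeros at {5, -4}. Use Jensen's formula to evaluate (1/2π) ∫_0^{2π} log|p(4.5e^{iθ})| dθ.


Zeros: -4, 5; r = 4.5.
Inside |z| < r: -4. Outside (|z| ≥ r): 5.
p(0) = -20, so log|p(0)| = log(20) = 2.9957.
Apply Jensen: I(r) = log|p(0)| + Σ_k log(r/|z_k|), summed over zeros inside |z| < r.
  log(r/|z_k|) for z_k = -4: log(4.5/4) = 0.1178
  Outside zeros (5) contribute nothing to the Jensen sum.
Sum over inside zeros: 0.1178.
I(r) = log|p(0)| + (inside sum) = 2.9957 + 0.1178 = 3.1135.
Note: since some zeros are outside |z| ≤ r, the simplified n·log(r) form does NOT apply — only the inside zeros contribute.

I(r) ≈ 3.1135.


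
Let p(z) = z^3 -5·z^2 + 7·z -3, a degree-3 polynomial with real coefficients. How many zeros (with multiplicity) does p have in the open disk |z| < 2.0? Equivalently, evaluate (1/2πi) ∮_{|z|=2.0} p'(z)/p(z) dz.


The zeros of p are: 1, 3, 1.
Their magnitudes are: 1, 3, 1.
Zeros with |z| < R = 2.0: 1, 1.
Count = 2.
By the argument principle, (1/2πi) ∮_{|z|=R} p'(z)/p(z) dz equals exactly this count.

Number of zeros inside |z| < 2.0: 2.


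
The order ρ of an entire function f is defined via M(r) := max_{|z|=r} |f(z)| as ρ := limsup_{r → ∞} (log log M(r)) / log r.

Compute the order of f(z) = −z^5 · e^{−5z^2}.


M(r) = max_{|z|=r} |-1|·|z|^5·|e^{−5z^2}| = 1·r^5 · e^{5r^2} (the factors attain their maxima compatibly on |z|=r). Then log M(r) = log 1 + 5·log r + 5r^2, dominated by the last term, so log log M(r) ~ 2·log r. The polynomial factor -1z^5 contributes only a log r term and does not affect the order. ρ = 2.
Therefore ρ = 2.

Order ρ = 2.


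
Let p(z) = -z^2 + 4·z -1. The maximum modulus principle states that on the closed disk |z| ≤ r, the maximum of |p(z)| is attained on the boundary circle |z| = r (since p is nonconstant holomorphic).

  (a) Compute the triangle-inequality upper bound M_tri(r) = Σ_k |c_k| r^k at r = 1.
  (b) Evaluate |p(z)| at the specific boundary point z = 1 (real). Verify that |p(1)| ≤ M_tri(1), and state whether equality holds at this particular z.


Coefficients: c_0 = -1, c_1 = 4, c_2 = -1. Radius r = 1.
Part (a). Triangle bound: M_tri(r) = Σ_k |c_k| r^k
  = |-1|·1^0 + |4|·1^1 + |-1|·1^2
  = 1 + 4 + 1 = 6.
This bounds M(r) := max_{|z|=r} |p(z)| from above; equality holds iff all terms c_k z^k can be made to align in phase at a single z on |z|=r.
Part (b). At z = 1 (real, on the circle |z| = r):
  p(1) = (-1)·1^0 + (4)·1^1 + (-1)·1^2 = 2.
  |p(1)| = 2.
Check: |p(1)| = 2 ≤ 6 = M_tri(1). ✓ Equality does not hold at z = 1 (the coefficients have mixed signs, so the terms do not all align in phase there).

M_tri(1) = 6; |p(1)| = 2; equality at z=1: no.


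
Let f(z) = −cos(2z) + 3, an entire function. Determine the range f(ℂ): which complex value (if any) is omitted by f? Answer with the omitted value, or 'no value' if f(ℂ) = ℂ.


Little Picard bounds the complement of f(ℂ) to at most one point.
cos is entire and surjective onto ℂ: for every w ∈ ℂ, cos(ζ) = w has a solution ζ ∈ ℂ (e.g., via the complex inverse arccos). With ζ = 2z this gives z = ζ/(2). Then -1·cos(2z) takes every value in -1·ℂ = ℂ, and adding 3 is a bijection of ℂ. So f is surjective and omits no value. (Note: only on the real line is cos bounded by [−1, 1].)

Omitted value: no value.


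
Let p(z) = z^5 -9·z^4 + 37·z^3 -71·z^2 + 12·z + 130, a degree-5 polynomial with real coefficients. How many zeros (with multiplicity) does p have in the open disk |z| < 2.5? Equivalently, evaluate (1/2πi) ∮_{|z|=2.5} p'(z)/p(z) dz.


The zeros of p are: (3 + 1i), (3 - 1i), -1, (2 + 3i), (2 - 3i).
Their magnitudes are: 3.162, 3.162, 1, 3.606, 3.606.
Zeros with |z| < R = 2.5: -1.
Count = 1.
By the argument principle, (1/2πi) ∮_{|z|=R} p'(z)/p(z) dz equals exactly this count.

Number of zeros inside |z| < 2.5: 1.


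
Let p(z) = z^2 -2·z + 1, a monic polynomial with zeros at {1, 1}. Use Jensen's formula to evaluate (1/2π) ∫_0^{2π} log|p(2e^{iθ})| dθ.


Zeros: 1, 1; r = 2.
Inside |z| < r: 1, 1. Outside (|z| ≥ r): ∅.
p(0) = 1, so log|p(0)| = log(1) = 0.0000.
Apply Jensen: I(r) = log|p(0)| + Σ_k log(r/|z_k|), summed over zeros inside |z| < r.
  log(r/|z_k|) for z_k = 1: log(2/1) = 0.6931
  log(r/|z_k|) for z_k = 1: log(2/1) = 0.6931
Sum over inside zeros: 1.3863.
I(r) = log|p(0)| + (inside sum) = 0.0000 + 1.3863 = 1.3863.
Closed form (all zeros inside, monic): I(r) = n·log(r) = 2·log(2) = 1.3863. ✓

I(r) ≈ 1.3863.


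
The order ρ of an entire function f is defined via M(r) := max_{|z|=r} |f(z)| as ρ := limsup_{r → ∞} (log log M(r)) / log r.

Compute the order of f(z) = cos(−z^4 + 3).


Write cos(w) = (e^{iw} ± e^{−iw})/(2 or 2i), so |cos(w)| ≤ e^{|w|}. With w = −z^4 + 3, |w| ≤ 1r^4 + 3 on |z|=r, giving M(r) ≤ e^{1r^4 + 3} and ρ ≤ 4. For the lower bound, choose z on |z|=r with -1z^4 purely imaginary of modulus 1r^4; then |cos(−z^4 + 3)| grows like e^{1r^4}/2, so ρ ≥ 4. Hence ρ = 4.
Therefore ρ = 4.

Order ρ = 4.


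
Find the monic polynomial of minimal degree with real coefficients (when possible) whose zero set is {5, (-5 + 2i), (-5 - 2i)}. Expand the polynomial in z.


The polynomial is p(z) = ∏_{α ∈ S} (z − α), where S = {5, (-5 + 2i), (-5 - 2i)}.
Expanding the product yields: p(z) = z^3 + 5·z^2 -21·z -145.
Note conjugate pairs combine to real quadratics: (z − (-5+2i))(z − (-5−2i)) = z² + 10z + 29.
The resulting polynomial has degree 3 and real coefficients as required.

p(z) = z^3 + 5·z^2 -21·z -145.


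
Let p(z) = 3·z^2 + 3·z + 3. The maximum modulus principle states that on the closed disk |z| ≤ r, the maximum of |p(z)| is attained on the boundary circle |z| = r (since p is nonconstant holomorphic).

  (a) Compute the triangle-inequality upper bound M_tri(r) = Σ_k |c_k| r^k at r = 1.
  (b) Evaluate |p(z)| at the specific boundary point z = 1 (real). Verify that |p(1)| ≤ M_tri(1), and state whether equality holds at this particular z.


Coefficients: c_0 = 3, c_1 = 3, c_2 = 3. Radius r = 1.
Part (a). Triangle bound: M_tri(r) = Σ_k |c_k| r^k
  = |3|·1^0 + |3|·1^1 + |3|·1^2
  = 3 + 3 + 3 = 9.
This bounds M(r) := max_{|z|=r} |p(z)| from above; equality holds iff all terms c_k z^k can be made to align in phase at a single z on |z|=r.
Part (b). At z = 1 (real, on the circle |z| = r):
  p(1) = (3)·1^0 + (3)·1^1 + (3)·1^2 = 9.
  |p(1)| = 9.
Since all nonzero coefficients share the same sign, |p(1)| = 9 = M_tri(1); the triangle bound is attained at z = 1, so in fact M(r) = 9.

M_tri(1) = 9; |p(1)| = 9; equality at z=1: yes.


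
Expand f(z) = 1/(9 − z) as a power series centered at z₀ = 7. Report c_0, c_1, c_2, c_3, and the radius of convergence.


Let w = z − z₀, so z = z₀ + w.
Then 9 − z = 9 − (z₀ + w) = (9 − z₀) − w = 2 − w.
f(z) = 1/(2 − w) = (1/(2)) · 1/(1 − w/(2)) = Σ_{n≥0} w^n / (2)^(n+1).
So c_n = 1/(2)^(n+1):
  c_0 = 1/(2)^1 = 1/2.
  c_1 = 1/(2)^2 = 1/4.
  c_2 = 1/(2)^3 = 1/8.
  c_3 = 1/(2)^4 = 1/16.
The series is valid for |w/d| < 1, i.e. |z − z₀| < |d|.
Radius of convergence: R = |9 − z₀| = |2| = 2 (distance from z₀ to the singularity z = 9).

c_0 = 1/2, c_1 = 1/4, c_2 = 1/8, c_3 = 1/16; R = 2.


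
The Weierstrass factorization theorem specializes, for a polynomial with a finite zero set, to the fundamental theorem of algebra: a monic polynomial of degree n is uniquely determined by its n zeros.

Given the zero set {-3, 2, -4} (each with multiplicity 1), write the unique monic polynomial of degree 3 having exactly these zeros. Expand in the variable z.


The polynomial is p(z) = ∏_{α ∈ S} (z − α), where S = {-3, 2, -4}.
Expanding the product yields: p(z) = z^3 + 5·z^2 -2·z -24.
The resulting polynomial has degree 3 and real coefficients as required.

p(z) = z^3 + 5·z^2 -2·z -24.


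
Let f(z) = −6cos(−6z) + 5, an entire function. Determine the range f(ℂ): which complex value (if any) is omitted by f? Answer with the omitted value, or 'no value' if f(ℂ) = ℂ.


Little Picard bounds the complement of f(ℂ) to at most one point.
cos is entire and surjective onto ℂ: for every w ∈ ℂ, cos(ζ) = w has a solution ζ ∈ ℂ (e.g., via the complex inverse arccos). With ζ = −6z this gives z = ζ/(-6). Then -6·cos(−6z) takes every value in -6·ℂ = ℂ, and adding 5 is a bijection of ℂ. So f is surjective and omits no value. (Note: only on the real line is cos bounded by [−1, 1].)

Omitted value: no value.


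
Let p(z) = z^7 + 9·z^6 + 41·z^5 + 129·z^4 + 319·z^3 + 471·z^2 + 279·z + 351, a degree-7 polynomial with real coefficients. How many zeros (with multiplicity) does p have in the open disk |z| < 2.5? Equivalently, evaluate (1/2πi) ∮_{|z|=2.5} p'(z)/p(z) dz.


The zeros of p are: (0 + 3i), (0 - 3i), (0 + 1i), (0 - 1i), -3, (-3 + 2i), (-3 - 2i).
Their magnitudes are: 3, 3, 1, 1, 3, 3.606, 3.606.
Zeros with |z| < R = 2.5: (0 + 1i), (0 - 1i).
Count = 2.
By the argument principle, (1/2πi) ∮_{|z|=R} p'(z)/p(z) dz equals exactly this count.

Number of zeros inside |z| < 2.5: 2.


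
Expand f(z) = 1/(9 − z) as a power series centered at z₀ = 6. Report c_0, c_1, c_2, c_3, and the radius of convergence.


Let w = z − z₀, so z = z₀ + w.
Then 9 − z = 9 − (z₀ + w) = (9 − z₀) − w = 3 − w.
f(z) = 1/(3 − w) = (1/(3)) · 1/(1 − w/(3)) = Σ_{n≥0} w^n / (3)^(n+1).
So c_n = 1/(3)^(n+1):
  c_0 = 1/(3)^1 = 1/3.
  c_1 = 1/(3)^2 = 1/9.
  c_2 = 1/(3)^3 = 1/27.
  c_3 = 1/(3)^4 = 1/81.
The series is valid for |w/d| < 1, i.e. |z − z₀| < |d|.
Radius of convergence: R = |9 − z₀| = |3| = 3 (distance from z₀ to the singularity z = 9).

c_0 = 1/3, c_1 = 1/9, c_2 = 1/27, c_3 = 1/81; R = 3.


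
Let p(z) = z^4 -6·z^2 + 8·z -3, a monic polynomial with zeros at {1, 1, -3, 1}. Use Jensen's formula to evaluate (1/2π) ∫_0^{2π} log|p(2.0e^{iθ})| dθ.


Zeros: -3, 1, 1, 1; r = 2.0.
Inside |z| < r: 1, 1, 1. Outside (|z| ≥ r): -3.
p(0) = -3, so log|p(0)| = log(3) = 1.0986.
Apply Jensen: I(r) = log|p(0)| + Σ_k log(r/|z_k|), summed over zeros inside |z| < r.
  log(r/|z_k|) for z_k = 1: log(2.0/1) = 0.6931
  log(r/|z_k|) for z_k = 1: log(2.0/1) = 0.6931
  log(r/|z_k|) for z_k = 1: log(2.0/1) = 0.6931
  Outside zeros (-3) contribute nothing to the Jensen sum.
Sum over inside zeros: 2.0794.
I(r) = log|p(0)| + (inside sum) = 1.0986 + 2.0794 = 3.1781.
Note: since some zeros are outside |z| ≤ r, the simplified n·log(r) form does NOT apply — only the inside zeros contribute.

I(r) ≈ 3.1781.


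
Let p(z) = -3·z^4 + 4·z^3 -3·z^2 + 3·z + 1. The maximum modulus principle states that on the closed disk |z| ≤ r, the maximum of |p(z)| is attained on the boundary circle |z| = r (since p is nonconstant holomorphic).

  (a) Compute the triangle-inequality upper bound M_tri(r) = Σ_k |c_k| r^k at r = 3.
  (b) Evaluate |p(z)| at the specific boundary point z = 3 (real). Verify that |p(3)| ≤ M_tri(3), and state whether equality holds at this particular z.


Coefficients: c_0 = 1, c_1 = 3, c_2 = -3, c_3 = 4, c_4 = -3. Radius r = 3.
Part (a). Triangle bound: M_tri(r) = Σ_k |c_k| r^k
  = |1|·3^0 + |3|·3^1 + |-3|·3^2 + |4|·3^3 + |-3|·3^4
  = 1 + 9 + 27 + 108 + 243 = 388.
This bounds M(r) := max_{|z|=r} |p(z)| from above; equality holds iff all terms c_k z^k can be made to align in phase at a single z on |z|=r.
Part (b). At z = 3 (real, on the circle |z| = r):
  p(3) = (1)·3^0 + (3)·3^1 + (-3)·3^2 + (4)·3^3 + (-3)·3^4 = -152.
  |p(3)| = 152.
Check: |p(3)| = 152 ≤ 388 = M_tri(3). ✓ Equality does not hold at z = 3 (the coefficients have mixed signs, so the terms do not all align in phase there).

M_tri(3) = 388; |p(3)| = 152; equality at z=3: no.


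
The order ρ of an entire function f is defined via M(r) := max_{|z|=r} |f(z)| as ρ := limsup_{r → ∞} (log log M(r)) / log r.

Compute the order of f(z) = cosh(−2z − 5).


cosh(w) is a linear combination of e^{iw} and e^{−iw} (or e^w, e^{−w} in the hyperbolic case), so |cosh(w)| ≤ e^{|w|}. With w = −2z − 5, |w| ≤ 2|z| + 5 = 2r + 5 on |z| = r, giving M(r) ≤ e^{2r + 5}, so ρ ≤ 1. On a suitable ray (z = it for sin/cos; z = t for sinh/cosh, t real → ∞), |cosh(−2z − 5)| grows like e^{2|t|}/2, so ρ ≥ 1. Hence ρ = 1.
Therefore ρ = 1.

Order ρ = 1.


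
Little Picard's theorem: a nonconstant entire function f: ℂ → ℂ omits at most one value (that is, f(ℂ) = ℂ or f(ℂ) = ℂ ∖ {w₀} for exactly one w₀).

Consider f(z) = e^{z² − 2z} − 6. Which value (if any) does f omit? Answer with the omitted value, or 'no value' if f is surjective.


Little Picard bounds the complement of f(ℂ) to at most one point.
The exponent g(z) = z² − 2z is a nonconstant polynomial, hence surjective onto ℂ. So e^{g(z)} takes every value in {e^w : w ∈ ℂ} = ℂ ∖ {0}. Adding -6 shifts the range to ℂ ∖ {-6}. f omits exactly -6.

Omitted value: -6.


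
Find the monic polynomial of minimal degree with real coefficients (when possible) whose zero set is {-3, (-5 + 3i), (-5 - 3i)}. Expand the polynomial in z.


The polynomial is p(z) = ∏_{α ∈ S} (z − α), where S = {-3, (-5 + 3i), (-5 - 3i)}.
Expanding the product yields: p(z) = z^3 + 13·z^2 + 64·z + 102.
Note conjugate pairs combine to real quadratics: (z − (-5+3i))(z − (-5−3i)) = z² + 10z + 34.
The resulting polynomial has degree 3 and real coefficients as required.

p(z) = z^3 + 13·z^2 + 64·z + 102.


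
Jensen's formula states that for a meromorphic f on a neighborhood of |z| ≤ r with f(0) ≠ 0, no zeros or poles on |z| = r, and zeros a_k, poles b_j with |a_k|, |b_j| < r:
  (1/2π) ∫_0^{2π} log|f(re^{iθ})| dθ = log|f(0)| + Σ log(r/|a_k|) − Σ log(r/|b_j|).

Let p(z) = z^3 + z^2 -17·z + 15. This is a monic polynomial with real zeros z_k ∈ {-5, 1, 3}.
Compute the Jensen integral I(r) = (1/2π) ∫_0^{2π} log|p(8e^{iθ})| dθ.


Zeros: -5, 1, 3; r = 8.
Inside |z| < r: -5, 1, 3. Outside (|z| ≥ r): ∅.
p(0) = 15, so log|p(0)| = log(15) = 2.7081.
Apply Jensen: I(r) = log|p(0)| + Σ_k log(r/|z_k|), summed over zeros inside |z| < r.
  log(r/|z_k|) for z_k = -5: log(8/5) = 0.4700
  log(r/|z_k|) for z_k = 1: log(8/1) = 2.0794
  log(r/|z_k|) for z_k = 3: log(8/3) = 0.9808
Sum over inside zeros: 3.5303.
I(r) = log|p(0)| + (inside sum) = 2.7081 + 3.5303 = 6.2383.
Closed form (all zeros inside, monic): I(r) = n·log(r) = 3·log(8) = 6.2383. ✓

I(r) ≈ 6.2383.


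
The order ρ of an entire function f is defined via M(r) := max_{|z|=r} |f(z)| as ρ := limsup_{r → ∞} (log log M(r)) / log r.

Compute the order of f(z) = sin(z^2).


Write sin(w) = (e^{iw} ± e^{−iw})/(2 or 2i), so |sin(w)| ≤ e^{|w|}. With w = z^2, |w| ≤ 1r^2 + 0 on |z|=r, giving M(r) ≤ e^{1r^2 + 0} and ρ ≤ 2. For the lower bound, choose z on |z|=r with 1z^2 purely imaginary of modulus 1r^2; then |sin(z^2)| grows like e^{1r^2}/2, so ρ ≥ 2. Hence ρ = 2.
Therefore ρ = 2.

Order ρ = 2.


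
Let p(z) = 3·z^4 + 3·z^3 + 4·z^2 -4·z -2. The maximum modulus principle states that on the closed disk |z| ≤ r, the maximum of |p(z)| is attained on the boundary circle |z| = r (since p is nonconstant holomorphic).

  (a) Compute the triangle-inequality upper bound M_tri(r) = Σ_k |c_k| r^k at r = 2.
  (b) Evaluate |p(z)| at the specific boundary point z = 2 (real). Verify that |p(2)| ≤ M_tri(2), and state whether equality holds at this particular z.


Coefficients: c_0 = -2, c_1 = -4, c_2 = 4, c_3 = 3, c_4 = 3. Radius r = 2.
Part (a). Triangle bound: M_tri(r) = Σ_k |c_k| r^k
  = |-2|·2^0 + |-4|·2^1 + |4|·2^2 + |3|·2^3 + |3|·2^4
  = 2 + 8 + 16 + 24 + 48 = 98.
This bounds M(r) := max_{|z|=r} |p(z)| from above; equality holds iff all terms c_k z^k can be made to align in phase at a single z on |z|=r.
Part (b). At z = 2 (real, on the circle |z| = r):
  p(2) = (-2)·2^0 + (-4)·2^1 + (4)·2^2 + (3)·2^3 + (3)·2^4 = 78.
  |p(2)| = 78.
Check: |p(2)| = 78 ≤ 98 = M_tri(2). ✓ Equality does not hold at z = 2 (the coefficients have mixed signs, so the terms do not all align in phase there).

M_tri(2) = 98; |p(2)| = 78; equality at z=2: no.


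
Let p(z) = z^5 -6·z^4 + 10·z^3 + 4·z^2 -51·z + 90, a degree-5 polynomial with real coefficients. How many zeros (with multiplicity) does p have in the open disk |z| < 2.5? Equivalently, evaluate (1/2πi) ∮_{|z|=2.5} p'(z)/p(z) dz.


The zeros of p are: -2, (1 + 2i), (1 - 2i), 3, 3.
Their magnitudes are: 2, 2.236, 2.236, 3, 3.
Zeros with |z| < R = 2.5: -2, (1 + 2i), (1 - 2i).
Count = 3.
By the argument principle, (1/2πi) ∮_{|z|=R} p'(z)/p(z) dz equals exactly this count.

Number of zeros inside |z| < 2.5: 3.


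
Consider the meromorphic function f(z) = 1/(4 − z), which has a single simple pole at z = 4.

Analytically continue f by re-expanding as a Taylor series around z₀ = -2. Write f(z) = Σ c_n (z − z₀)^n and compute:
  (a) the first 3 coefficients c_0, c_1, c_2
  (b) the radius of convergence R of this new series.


Let w = z − z₀, so z = z₀ + w.
Then 4 − z = 4 − (z₀ + w) = (4 − z₀) − w = 6 − w.
f(z) = 1/(6 − w) = (1/(6)) · 1/(1 − w/(6)) = Σ_{n≥0} w^n / (6)^(n+1).
So c_n = 1/(6)^(n+1):
  c_0 = 1/(6)^1 = 1/6.
  c_1 = 1/(6)^2 = 1/36.
  c_2 = 1/(6)^3 = 1/216.
The series is valid for |w/d| < 1, i.e. |z − z₀| < |d|.
Radius of convergence: R = |4 − z₀| = |6| = 6 (distance from z₀ to the singularity z = 4).

c_0 = 1/6, c_1 = 1/36, c_2 = 1/216; R = 6.
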